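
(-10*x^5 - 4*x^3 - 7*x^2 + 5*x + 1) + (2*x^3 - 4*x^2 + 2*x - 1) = -10*x^5 - 2*x^3 - 11*x^2 + 7*x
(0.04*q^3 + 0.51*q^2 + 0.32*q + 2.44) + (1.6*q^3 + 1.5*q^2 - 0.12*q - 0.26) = 1.64*q^3 + 2.01*q^2 + 0.2*q + 2.18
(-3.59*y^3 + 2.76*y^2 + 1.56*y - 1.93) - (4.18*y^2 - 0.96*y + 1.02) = -3.59*y^3 - 1.42*y^2 + 2.52*y - 2.95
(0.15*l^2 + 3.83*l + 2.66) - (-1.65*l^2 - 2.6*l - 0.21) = 1.8*l^2 + 6.43*l + 2.87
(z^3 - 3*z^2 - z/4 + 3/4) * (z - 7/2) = z^4 - 13*z^3/2 + 41*z^2/4 + 13*z/8 - 21/8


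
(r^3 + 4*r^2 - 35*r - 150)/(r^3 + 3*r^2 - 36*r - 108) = (r^2 + 10*r + 25)/(r^2 + 9*r + 18)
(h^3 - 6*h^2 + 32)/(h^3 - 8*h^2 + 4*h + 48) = (h - 4)/(h - 6)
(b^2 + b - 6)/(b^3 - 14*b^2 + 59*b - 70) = (b + 3)/(b^2 - 12*b + 35)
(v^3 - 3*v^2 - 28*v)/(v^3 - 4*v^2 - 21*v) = (v + 4)/(v + 3)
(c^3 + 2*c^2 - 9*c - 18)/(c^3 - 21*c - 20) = (-c^3 - 2*c^2 + 9*c + 18)/(-c^3 + 21*c + 20)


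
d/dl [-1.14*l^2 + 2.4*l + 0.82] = 2.4 - 2.28*l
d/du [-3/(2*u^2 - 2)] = 3*u/(u^2 - 1)^2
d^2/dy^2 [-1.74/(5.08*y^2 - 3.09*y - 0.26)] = (-89.806272*y^2 + 54.626256*y + 1.74*(10.16*y - 3.09)*(20.32*y - 6.18) + 4.596384)/(-5.08*y^2 + 3.09*y + 0.26)^3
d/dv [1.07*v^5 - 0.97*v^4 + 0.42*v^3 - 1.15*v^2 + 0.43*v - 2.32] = 5.35*v^4 - 3.88*v^3 + 1.26*v^2 - 2.3*v + 0.43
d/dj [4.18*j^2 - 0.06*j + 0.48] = 8.36*j - 0.06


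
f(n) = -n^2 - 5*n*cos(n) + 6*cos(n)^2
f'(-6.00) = -4.40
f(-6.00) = -1.66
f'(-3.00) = 11.39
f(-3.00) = -17.97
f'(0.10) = -6.32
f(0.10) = 5.43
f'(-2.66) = 10.99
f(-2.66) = -14.15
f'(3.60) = -15.44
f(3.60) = 8.01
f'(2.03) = 12.02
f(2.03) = 1.56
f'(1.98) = 11.49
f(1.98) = 0.97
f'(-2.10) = 10.56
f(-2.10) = -8.18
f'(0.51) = -9.25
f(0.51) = 2.08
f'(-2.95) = 11.37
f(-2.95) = -17.40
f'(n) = 5*n*sin(n) - 2*n - 12*sin(n)*cos(n) - 5*cos(n)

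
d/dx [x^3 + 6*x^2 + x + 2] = 3*x^2 + 12*x + 1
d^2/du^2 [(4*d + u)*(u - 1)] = 2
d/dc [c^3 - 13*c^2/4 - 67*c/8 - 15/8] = 3*c^2 - 13*c/2 - 67/8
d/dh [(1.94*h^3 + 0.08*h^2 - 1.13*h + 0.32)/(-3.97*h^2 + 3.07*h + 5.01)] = (-7.7018*h^4 + 11.9116*h^3 + 24.9177*h^2 + 3.3424*h - 6.6437)/(15.7609*h^4 - 24.3758*h^3 - 30.3545*h^2 + 30.7614*h + 25.1001)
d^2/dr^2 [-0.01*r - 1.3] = 0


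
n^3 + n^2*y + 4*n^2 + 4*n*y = n*(n + 4)*(n + y)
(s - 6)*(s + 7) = s^2 + s - 42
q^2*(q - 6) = q^3 - 6*q^2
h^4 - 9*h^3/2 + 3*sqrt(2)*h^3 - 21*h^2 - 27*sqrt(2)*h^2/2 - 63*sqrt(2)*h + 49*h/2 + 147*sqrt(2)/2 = (h - 7)*(h - 1)*(h + 7/2)*(h + 3*sqrt(2))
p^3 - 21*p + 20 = (p - 4)*(p - 1)*(p + 5)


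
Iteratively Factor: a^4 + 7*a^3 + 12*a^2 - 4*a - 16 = (a + 2)*(a^3 + 5*a^2 + 2*a - 8) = (a + 2)^2*(a^2 + 3*a - 4) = (a + 2)^2*(a + 4)*(a - 1)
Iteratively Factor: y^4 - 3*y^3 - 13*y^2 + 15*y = (y - 1)*(y^3 - 2*y^2 - 15*y) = y*(y - 1)*(y^2 - 2*y - 15) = y*(y - 1)*(y + 3)*(y - 5)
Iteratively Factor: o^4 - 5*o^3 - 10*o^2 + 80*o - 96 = (o - 4)*(o^3 - o^2 - 14*o + 24) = (o - 4)*(o - 3)*(o^2 + 2*o - 8) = (o - 4)*(o - 3)*(o - 2)*(o + 4)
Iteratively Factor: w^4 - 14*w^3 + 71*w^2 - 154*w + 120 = (w - 3)*(w^3 - 11*w^2 + 38*w - 40) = (w - 4)*(w - 3)*(w^2 - 7*w + 10) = (w - 5)*(w - 4)*(w - 3)*(w - 2)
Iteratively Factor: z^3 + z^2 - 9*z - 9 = (z - 3)*(z^2 + 4*z + 3) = (z - 3)*(z + 1)*(z + 3)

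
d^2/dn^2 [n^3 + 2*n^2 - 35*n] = 6*n + 4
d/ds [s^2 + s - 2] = 2*s + 1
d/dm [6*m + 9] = 6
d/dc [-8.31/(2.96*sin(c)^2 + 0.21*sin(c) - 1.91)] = (49.1952*sin(c) + 1.7451)*cos(c)/(2.96*sin(c)^2 + 0.21*sin(c) - 1.91)^2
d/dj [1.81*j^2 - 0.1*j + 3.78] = 3.62*j - 0.1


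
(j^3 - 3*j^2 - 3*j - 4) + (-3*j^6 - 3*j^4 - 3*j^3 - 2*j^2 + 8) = -3*j^6 - 3*j^4 - 2*j^3 - 5*j^2 - 3*j + 4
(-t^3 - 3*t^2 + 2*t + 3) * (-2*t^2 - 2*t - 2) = 2*t^5 + 8*t^4 + 4*t^3 - 4*t^2 - 10*t - 6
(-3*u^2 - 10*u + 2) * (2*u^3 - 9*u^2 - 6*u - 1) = -6*u^5 + 7*u^4 + 112*u^3 + 45*u^2 - 2*u - 2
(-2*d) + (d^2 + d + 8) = d^2 - d + 8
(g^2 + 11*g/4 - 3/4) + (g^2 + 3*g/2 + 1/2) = 2*g^2 + 17*g/4 - 1/4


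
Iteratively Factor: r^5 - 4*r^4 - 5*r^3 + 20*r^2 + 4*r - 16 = (r - 4)*(r^4 - 5*r^2 + 4) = (r - 4)*(r - 1)*(r^3 + r^2 - 4*r - 4) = (r - 4)*(r - 1)*(r + 1)*(r^2 - 4) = (r - 4)*(r - 1)*(r + 1)*(r + 2)*(r - 2)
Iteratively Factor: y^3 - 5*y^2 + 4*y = (y - 1)*(y^2 - 4*y) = (y - 4)*(y - 1)*(y)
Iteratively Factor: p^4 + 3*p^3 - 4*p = (p - 1)*(p^3 + 4*p^2 + 4*p) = p*(p - 1)*(p^2 + 4*p + 4) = p*(p - 1)*(p + 2)*(p + 2)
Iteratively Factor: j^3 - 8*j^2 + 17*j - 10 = (j - 2)*(j^2 - 6*j + 5) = (j - 2)*(j - 1)*(j - 5)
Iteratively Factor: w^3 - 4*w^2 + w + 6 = (w - 3)*(w^2 - w - 2) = (w - 3)*(w - 2)*(w + 1)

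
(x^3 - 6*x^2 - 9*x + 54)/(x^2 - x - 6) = (x^2 - 3*x - 18)/(x + 2)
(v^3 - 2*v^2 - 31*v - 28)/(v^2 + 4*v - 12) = (v^3 - 2*v^2 - 31*v - 28)/(v^2 + 4*v - 12)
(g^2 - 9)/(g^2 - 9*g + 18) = (g + 3)/(g - 6)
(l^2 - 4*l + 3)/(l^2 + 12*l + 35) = (l^2 - 4*l + 3)/(l^2 + 12*l + 35)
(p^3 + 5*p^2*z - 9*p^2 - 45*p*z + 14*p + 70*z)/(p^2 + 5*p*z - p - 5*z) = (p^2 - 9*p + 14)/(p - 1)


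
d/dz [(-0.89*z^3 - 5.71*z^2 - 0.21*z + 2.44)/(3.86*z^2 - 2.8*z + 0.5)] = (-3.4354*z^4 + 4.984*z^3 + 15.4636*z^2 - 24.5468*z + 6.727)/(14.8996*z^4 - 21.616*z^3 + 11.7*z^2 - 2.8*z + 0.25)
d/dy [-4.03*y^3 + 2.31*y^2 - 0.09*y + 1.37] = -12.09*y^2 + 4.62*y - 0.09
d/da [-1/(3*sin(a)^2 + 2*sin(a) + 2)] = 2*(3*sin(a) + 1)*cos(a)/(3*sin(a)^2 + 2*sin(a) + 2)^2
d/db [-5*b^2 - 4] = -10*b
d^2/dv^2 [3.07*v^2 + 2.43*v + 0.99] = 6.14000000000000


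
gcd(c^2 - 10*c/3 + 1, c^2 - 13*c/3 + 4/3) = c - 1/3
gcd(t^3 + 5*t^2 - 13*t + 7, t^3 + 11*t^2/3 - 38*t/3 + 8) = t - 1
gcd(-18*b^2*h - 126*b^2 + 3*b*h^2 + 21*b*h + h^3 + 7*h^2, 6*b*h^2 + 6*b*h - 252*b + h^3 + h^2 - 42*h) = 6*b*h + 42*b + h^2 + 7*h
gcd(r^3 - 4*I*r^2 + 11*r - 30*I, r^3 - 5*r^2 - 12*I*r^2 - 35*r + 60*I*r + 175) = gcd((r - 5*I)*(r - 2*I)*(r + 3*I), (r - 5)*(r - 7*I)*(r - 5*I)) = r - 5*I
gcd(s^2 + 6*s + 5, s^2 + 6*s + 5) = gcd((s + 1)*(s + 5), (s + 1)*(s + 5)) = s^2 + 6*s + 5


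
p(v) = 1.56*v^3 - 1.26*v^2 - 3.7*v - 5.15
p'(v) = 4.68*v^2 - 2.52*v - 3.7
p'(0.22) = -4.03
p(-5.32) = -256.01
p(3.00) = 14.53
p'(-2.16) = 23.58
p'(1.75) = 6.22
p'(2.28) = 14.88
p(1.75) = -7.12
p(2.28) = -1.65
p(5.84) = 240.98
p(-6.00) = -365.27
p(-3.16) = -55.26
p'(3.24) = 37.26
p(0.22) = -6.01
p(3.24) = 22.69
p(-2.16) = -18.76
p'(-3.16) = 51.00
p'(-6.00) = 179.90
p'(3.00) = 30.86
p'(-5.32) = 142.16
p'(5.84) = 141.20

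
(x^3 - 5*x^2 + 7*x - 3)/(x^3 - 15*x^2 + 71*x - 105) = (x^2 - 2*x + 1)/(x^2 - 12*x + 35)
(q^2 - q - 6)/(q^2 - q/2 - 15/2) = 2*(q + 2)/(2*q + 5)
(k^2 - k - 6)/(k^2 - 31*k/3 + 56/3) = 3*(k^2 - k - 6)/(3*k^2 - 31*k + 56)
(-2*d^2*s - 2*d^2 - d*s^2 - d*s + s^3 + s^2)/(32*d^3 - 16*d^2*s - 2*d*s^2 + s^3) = (d*s + d + s^2 + s)/(-16*d^2 + s^2)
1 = 1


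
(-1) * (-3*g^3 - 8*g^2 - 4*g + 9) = 3*g^3 + 8*g^2 + 4*g - 9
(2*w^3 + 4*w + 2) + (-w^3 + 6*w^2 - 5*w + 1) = w^3 + 6*w^2 - w + 3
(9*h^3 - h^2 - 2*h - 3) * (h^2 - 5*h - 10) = 9*h^5 - 46*h^4 - 87*h^3 + 17*h^2 + 35*h + 30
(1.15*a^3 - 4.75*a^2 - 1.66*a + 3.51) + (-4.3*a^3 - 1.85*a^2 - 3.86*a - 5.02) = -3.15*a^3 - 6.6*a^2 - 5.52*a - 1.51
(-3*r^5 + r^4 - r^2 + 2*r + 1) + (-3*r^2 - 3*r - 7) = -3*r^5 + r^4 - 4*r^2 - r - 6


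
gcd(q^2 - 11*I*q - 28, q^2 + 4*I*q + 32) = q - 4*I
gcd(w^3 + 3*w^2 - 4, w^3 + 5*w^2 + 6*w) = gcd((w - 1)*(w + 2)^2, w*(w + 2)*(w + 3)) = w + 2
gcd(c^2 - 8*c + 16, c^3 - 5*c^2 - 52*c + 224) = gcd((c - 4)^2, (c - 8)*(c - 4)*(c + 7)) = c - 4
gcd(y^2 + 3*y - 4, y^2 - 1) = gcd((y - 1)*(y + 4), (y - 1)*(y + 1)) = y - 1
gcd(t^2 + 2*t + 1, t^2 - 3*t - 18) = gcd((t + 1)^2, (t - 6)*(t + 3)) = 1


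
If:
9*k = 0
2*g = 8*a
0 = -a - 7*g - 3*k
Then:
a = 0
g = 0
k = 0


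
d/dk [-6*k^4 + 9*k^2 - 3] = -24*k^3 + 18*k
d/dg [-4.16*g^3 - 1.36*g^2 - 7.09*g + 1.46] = -12.48*g^2 - 2.72*g - 7.09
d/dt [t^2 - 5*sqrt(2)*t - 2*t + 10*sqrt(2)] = 2*t - 5*sqrt(2) - 2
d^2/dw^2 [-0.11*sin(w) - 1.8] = 0.11*sin(w)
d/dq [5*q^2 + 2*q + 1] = 10*q + 2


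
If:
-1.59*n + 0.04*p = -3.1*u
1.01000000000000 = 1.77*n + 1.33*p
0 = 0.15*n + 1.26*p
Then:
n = 0.63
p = -0.07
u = 0.32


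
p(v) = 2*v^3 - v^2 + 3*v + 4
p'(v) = 6*v^2 - 2*v + 3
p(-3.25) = -84.97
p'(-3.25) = 72.88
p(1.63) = 14.89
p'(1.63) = 15.68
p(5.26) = 283.18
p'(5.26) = 158.49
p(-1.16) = -3.95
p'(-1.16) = 13.39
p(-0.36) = 2.70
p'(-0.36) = 4.50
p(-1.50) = -9.50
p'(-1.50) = 19.50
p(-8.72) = -1424.31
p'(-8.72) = 476.67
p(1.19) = 9.52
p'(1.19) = 9.12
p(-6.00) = -482.00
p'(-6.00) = 231.00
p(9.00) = 1408.00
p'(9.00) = 471.00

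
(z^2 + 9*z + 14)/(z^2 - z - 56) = (z + 2)/(z - 8)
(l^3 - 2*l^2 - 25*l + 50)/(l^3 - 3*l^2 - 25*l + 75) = (l - 2)/(l - 3)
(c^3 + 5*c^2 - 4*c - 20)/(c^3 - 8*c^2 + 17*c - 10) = (c^2 + 7*c + 10)/(c^2 - 6*c + 5)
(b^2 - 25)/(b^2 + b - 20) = (b - 5)/(b - 4)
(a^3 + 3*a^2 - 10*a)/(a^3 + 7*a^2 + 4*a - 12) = a*(a^2 + 3*a - 10)/(a^3 + 7*a^2 + 4*a - 12)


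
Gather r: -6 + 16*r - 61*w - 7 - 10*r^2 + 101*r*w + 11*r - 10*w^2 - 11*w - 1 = -10*r^2 + r*(101*w + 27) - 10*w^2 - 72*w - 14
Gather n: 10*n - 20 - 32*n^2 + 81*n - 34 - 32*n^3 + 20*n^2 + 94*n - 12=-32*n^3 - 12*n^2 + 185*n - 66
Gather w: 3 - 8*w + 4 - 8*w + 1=8 - 16*w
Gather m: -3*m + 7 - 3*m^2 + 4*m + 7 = -3*m^2 + m + 14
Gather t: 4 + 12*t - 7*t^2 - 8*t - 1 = -7*t^2 + 4*t + 3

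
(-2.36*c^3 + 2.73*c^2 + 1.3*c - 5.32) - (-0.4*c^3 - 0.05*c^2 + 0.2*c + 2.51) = -1.96*c^3 + 2.78*c^2 + 1.1*c - 7.83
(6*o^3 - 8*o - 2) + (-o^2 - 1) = 6*o^3 - o^2 - 8*o - 3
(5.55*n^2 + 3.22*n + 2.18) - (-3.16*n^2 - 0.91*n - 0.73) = 8.71*n^2 + 4.13*n + 2.91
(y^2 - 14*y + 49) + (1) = y^2 - 14*y + 50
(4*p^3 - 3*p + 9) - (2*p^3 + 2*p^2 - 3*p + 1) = 2*p^3 - 2*p^2 + 8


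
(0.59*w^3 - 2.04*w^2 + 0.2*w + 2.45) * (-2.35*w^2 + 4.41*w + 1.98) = -1.3865*w^5 + 7.3959*w^4 - 8.2982*w^3 - 8.9147*w^2 + 11.2005*w + 4.851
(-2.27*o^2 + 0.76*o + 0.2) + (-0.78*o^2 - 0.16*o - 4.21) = -3.05*o^2 + 0.6*o - 4.01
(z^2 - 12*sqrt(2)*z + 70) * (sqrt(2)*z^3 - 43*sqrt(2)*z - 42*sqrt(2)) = sqrt(2)*z^5 - 24*z^4 + 27*sqrt(2)*z^3 - 42*sqrt(2)*z^2 + 1032*z^2 - 3010*sqrt(2)*z + 1008*z - 2940*sqrt(2)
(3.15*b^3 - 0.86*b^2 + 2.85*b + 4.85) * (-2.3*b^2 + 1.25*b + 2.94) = -7.245*b^5 + 5.9155*b^4 + 1.631*b^3 - 10.1209*b^2 + 14.4415*b + 14.259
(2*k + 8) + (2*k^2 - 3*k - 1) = 2*k^2 - k + 7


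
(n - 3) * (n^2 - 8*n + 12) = n^3 - 11*n^2 + 36*n - 36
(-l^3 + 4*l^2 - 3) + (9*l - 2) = -l^3 + 4*l^2 + 9*l - 5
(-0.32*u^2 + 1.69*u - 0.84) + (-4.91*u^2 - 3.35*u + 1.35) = -5.23*u^2 - 1.66*u + 0.51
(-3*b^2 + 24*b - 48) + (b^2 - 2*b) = -2*b^2 + 22*b - 48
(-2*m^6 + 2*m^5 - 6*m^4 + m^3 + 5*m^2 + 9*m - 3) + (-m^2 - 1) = -2*m^6 + 2*m^5 - 6*m^4 + m^3 + 4*m^2 + 9*m - 4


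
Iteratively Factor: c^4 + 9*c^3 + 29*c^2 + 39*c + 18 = (c + 1)*(c^3 + 8*c^2 + 21*c + 18) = (c + 1)*(c + 2)*(c^2 + 6*c + 9) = (c + 1)*(c + 2)*(c + 3)*(c + 3)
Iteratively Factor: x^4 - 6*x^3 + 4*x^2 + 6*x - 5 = (x - 1)*(x^3 - 5*x^2 - x + 5) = (x - 1)*(x + 1)*(x^2 - 6*x + 5) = (x - 1)^2*(x + 1)*(x - 5)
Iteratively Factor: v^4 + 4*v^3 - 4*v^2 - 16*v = (v)*(v^3 + 4*v^2 - 4*v - 16) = v*(v - 2)*(v^2 + 6*v + 8) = v*(v - 2)*(v + 2)*(v + 4)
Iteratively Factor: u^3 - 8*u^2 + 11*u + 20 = (u + 1)*(u^2 - 9*u + 20) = (u - 4)*(u + 1)*(u - 5)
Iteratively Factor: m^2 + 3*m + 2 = (m + 2)*(m + 1)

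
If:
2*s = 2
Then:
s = 1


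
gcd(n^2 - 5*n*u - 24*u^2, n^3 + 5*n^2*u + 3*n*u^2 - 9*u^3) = n + 3*u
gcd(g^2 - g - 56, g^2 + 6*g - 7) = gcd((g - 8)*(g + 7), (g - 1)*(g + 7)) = g + 7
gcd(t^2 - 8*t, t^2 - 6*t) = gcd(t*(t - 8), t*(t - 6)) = t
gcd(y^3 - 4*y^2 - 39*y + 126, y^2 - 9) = y - 3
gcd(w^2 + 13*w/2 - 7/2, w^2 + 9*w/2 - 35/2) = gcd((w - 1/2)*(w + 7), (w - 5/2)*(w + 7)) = w + 7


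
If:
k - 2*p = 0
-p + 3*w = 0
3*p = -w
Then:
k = 0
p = 0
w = 0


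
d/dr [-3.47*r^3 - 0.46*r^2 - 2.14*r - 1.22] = -10.41*r^2 - 0.92*r - 2.14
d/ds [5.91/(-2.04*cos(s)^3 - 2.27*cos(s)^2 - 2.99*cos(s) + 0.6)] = (36.1692*sin(s)^2 - 26.8314*cos(s) - 53.8401)*sin(s)/(2.04*cos(s)^3 + 2.27*cos(s)^2 + 2.99*cos(s) - 0.6)^2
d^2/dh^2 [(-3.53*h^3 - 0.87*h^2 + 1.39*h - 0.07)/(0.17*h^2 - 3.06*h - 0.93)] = (-3.5527136788005e-15*h^4 - 68.048008*h^3 - 61.111464*h^2 - 16.781544*h - 10.749288)/(0.004913*h^6 - 0.265302*h^5 + 4.694805*h^4 - 25.7499*h^3 - 25.683345*h^2 - 7.939782*h - 0.804357)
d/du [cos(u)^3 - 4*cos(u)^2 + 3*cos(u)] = (-3*cos(u)^2 + 8*cos(u) - 3)*sin(u)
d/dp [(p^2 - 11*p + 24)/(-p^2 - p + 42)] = 6*(-2*p^2 + 22*p - 73)/(p^4 + 2*p^3 - 83*p^2 - 84*p + 1764)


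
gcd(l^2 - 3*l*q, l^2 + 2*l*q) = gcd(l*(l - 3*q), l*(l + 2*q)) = l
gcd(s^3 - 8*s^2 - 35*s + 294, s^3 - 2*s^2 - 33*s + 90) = s + 6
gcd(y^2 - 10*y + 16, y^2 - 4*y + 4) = y - 2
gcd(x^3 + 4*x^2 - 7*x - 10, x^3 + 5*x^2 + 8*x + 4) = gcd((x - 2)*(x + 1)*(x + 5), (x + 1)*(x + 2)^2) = x + 1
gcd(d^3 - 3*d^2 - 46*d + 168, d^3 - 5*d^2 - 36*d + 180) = d - 6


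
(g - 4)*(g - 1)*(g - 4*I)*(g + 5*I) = g^4 - 5*g^3 + I*g^3 + 24*g^2 - 5*I*g^2 - 100*g + 4*I*g + 80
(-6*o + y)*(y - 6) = -6*o*y + 36*o + y^2 - 6*y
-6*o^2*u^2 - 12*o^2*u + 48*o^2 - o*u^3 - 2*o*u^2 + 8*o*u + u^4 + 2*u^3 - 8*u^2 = (-3*o + u)*(2*o + u)*(u - 2)*(u + 4)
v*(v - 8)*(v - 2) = v^3 - 10*v^2 + 16*v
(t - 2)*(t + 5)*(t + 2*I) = t^3 + 3*t^2 + 2*I*t^2 - 10*t + 6*I*t - 20*I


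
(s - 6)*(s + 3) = s^2 - 3*s - 18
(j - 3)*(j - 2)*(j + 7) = j^3 + 2*j^2 - 29*j + 42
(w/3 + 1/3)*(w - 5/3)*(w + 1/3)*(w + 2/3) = w^4/3 + w^3/9 - 19*w^2/27 - 49*w/81 - 10/81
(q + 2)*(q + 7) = q^2 + 9*q + 14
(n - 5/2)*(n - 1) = n^2 - 7*n/2 + 5/2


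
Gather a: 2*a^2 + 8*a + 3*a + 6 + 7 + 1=2*a^2 + 11*a + 14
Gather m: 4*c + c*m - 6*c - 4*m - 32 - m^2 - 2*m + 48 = -2*c - m^2 + m*(c - 6) + 16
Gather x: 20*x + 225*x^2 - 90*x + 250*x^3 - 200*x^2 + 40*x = 250*x^3 + 25*x^2 - 30*x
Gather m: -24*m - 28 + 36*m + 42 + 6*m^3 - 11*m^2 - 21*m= 6*m^3 - 11*m^2 - 9*m + 14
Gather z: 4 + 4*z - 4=4*z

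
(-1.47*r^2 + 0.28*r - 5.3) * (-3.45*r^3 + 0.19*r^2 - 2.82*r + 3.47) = 5.0715*r^5 - 1.2453*r^4 + 22.4836*r^3 - 6.8975*r^2 + 15.9176*r - 18.391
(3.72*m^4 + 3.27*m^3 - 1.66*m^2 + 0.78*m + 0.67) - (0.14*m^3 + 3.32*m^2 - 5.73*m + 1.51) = 3.72*m^4 + 3.13*m^3 - 4.98*m^2 + 6.51*m - 0.84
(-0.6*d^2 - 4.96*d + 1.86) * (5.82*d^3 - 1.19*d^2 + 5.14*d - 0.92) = -3.492*d^5 - 28.1532*d^4 + 13.6436*d^3 - 27.1558*d^2 + 14.1236*d - 1.7112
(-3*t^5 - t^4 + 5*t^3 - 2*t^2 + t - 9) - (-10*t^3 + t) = -3*t^5 - t^4 + 15*t^3 - 2*t^2 - 9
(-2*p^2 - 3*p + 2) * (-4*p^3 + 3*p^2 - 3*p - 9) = 8*p^5 + 6*p^4 - 11*p^3 + 33*p^2 + 21*p - 18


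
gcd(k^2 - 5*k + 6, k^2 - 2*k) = k - 2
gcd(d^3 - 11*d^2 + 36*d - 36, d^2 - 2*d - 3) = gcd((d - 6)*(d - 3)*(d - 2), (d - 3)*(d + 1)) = d - 3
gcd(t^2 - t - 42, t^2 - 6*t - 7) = t - 7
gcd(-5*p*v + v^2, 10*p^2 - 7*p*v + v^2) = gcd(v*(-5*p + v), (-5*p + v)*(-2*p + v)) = 5*p - v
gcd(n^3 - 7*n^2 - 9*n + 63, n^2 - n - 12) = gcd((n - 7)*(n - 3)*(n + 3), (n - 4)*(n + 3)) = n + 3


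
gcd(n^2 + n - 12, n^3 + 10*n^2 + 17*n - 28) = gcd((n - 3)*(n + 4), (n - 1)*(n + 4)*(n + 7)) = n + 4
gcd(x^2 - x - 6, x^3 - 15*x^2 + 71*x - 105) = x - 3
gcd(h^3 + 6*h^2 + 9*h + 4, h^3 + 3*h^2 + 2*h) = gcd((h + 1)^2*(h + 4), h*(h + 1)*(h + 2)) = h + 1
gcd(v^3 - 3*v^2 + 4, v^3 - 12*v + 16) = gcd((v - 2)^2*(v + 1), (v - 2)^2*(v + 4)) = v^2 - 4*v + 4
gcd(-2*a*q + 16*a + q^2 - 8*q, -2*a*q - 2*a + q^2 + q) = -2*a + q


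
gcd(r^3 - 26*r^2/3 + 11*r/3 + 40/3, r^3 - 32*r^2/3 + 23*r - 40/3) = r^2 - 29*r/3 + 40/3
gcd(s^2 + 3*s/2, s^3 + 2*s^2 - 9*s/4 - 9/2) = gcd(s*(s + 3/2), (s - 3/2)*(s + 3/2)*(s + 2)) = s + 3/2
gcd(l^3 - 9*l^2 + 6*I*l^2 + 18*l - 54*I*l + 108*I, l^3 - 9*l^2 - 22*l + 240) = l - 6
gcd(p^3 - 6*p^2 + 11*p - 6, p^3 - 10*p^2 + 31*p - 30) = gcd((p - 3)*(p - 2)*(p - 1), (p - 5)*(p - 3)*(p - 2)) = p^2 - 5*p + 6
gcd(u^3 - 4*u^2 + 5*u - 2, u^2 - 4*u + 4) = u - 2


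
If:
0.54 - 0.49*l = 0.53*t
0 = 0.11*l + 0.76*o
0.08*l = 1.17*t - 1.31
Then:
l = -0.10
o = 0.01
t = 1.11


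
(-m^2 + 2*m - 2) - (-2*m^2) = m^2 + 2*m - 2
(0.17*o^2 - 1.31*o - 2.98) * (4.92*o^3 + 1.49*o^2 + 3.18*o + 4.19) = 0.8364*o^5 - 6.1919*o^4 - 16.0729*o^3 - 7.8937*o^2 - 14.9653*o - 12.4862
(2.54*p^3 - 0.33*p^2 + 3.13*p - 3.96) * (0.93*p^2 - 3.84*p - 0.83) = 2.3622*p^5 - 10.0605*p^4 + 2.0699*p^3 - 15.4281*p^2 + 12.6085*p + 3.2868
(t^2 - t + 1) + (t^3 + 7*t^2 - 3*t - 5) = t^3 + 8*t^2 - 4*t - 4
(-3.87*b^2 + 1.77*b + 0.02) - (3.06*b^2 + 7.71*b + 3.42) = -6.93*b^2 - 5.94*b - 3.4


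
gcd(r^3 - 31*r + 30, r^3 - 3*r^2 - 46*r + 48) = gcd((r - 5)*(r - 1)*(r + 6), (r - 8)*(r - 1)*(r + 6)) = r^2 + 5*r - 6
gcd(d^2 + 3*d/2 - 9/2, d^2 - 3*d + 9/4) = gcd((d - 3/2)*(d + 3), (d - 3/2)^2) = d - 3/2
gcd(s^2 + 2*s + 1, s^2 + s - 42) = 1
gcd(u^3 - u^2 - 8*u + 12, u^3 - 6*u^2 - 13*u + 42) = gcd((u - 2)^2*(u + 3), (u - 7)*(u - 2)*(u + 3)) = u^2 + u - 6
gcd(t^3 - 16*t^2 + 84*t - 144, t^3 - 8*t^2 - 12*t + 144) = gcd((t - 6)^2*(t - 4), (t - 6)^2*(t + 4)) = t^2 - 12*t + 36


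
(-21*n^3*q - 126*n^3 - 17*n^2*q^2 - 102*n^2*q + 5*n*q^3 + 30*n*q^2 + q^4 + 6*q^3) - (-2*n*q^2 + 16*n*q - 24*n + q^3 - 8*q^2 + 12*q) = -21*n^3*q - 126*n^3 - 17*n^2*q^2 - 102*n^2*q + 5*n*q^3 + 32*n*q^2 - 16*n*q + 24*n + q^4 + 5*q^3 + 8*q^2 - 12*q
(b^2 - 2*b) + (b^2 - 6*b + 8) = 2*b^2 - 8*b + 8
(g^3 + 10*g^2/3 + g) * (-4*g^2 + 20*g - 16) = -4*g^5 + 20*g^4/3 + 140*g^3/3 - 100*g^2/3 - 16*g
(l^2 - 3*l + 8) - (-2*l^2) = 3*l^2 - 3*l + 8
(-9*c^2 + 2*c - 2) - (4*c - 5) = -9*c^2 - 2*c + 3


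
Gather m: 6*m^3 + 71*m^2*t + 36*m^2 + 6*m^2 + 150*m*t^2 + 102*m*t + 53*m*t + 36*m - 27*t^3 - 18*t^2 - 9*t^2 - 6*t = 6*m^3 + m^2*(71*t + 42) + m*(150*t^2 + 155*t + 36) - 27*t^3 - 27*t^2 - 6*t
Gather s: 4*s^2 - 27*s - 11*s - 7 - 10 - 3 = 4*s^2 - 38*s - 20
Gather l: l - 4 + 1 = l - 3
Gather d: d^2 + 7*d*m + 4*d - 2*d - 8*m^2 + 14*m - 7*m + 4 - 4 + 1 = d^2 + d*(7*m + 2) - 8*m^2 + 7*m + 1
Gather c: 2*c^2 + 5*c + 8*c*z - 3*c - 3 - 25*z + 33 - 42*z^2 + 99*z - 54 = 2*c^2 + c*(8*z + 2) - 42*z^2 + 74*z - 24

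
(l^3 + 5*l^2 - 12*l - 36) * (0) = 0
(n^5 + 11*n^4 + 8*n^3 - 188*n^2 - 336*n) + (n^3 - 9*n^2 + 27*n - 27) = n^5 + 11*n^4 + 9*n^3 - 197*n^2 - 309*n - 27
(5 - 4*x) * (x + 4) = -4*x^2 - 11*x + 20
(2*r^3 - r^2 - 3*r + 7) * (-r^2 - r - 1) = -2*r^5 - r^4 + 2*r^3 - 3*r^2 - 4*r - 7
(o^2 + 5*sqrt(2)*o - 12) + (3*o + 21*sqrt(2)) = o^2 + 3*o + 5*sqrt(2)*o - 12 + 21*sqrt(2)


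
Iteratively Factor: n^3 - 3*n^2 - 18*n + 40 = (n + 4)*(n^2 - 7*n + 10) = (n - 5)*(n + 4)*(n - 2)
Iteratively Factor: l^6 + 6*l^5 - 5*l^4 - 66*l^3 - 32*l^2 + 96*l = (l - 1)*(l^5 + 7*l^4 + 2*l^3 - 64*l^2 - 96*l) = l*(l - 1)*(l^4 + 7*l^3 + 2*l^2 - 64*l - 96) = l*(l - 1)*(l + 4)*(l^3 + 3*l^2 - 10*l - 24) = l*(l - 1)*(l + 4)^2*(l^2 - l - 6) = l*(l - 1)*(l + 2)*(l + 4)^2*(l - 3)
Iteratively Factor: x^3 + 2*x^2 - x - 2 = (x + 2)*(x^2 - 1) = (x - 1)*(x + 2)*(x + 1)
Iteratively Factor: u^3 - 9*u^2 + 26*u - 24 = (u - 2)*(u^2 - 7*u + 12) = (u - 3)*(u - 2)*(u - 4)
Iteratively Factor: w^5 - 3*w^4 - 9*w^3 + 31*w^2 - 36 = (w - 2)*(w^4 - w^3 - 11*w^2 + 9*w + 18) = (w - 2)^2*(w^3 + w^2 - 9*w - 9) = (w - 3)*(w - 2)^2*(w^2 + 4*w + 3) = (w - 3)*(w - 2)^2*(w + 3)*(w + 1)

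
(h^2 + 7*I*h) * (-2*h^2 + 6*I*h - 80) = -2*h^4 - 8*I*h^3 - 122*h^2 - 560*I*h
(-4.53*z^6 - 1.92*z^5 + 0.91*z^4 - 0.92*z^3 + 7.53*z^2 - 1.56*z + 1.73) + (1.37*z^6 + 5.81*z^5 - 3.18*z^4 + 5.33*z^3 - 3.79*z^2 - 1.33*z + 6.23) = -3.16*z^6 + 3.89*z^5 - 2.27*z^4 + 4.41*z^3 + 3.74*z^2 - 2.89*z + 7.96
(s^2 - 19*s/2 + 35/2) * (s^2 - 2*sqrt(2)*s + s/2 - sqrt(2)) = s^4 - 9*s^3 - 2*sqrt(2)*s^3 + 51*s^2/4 + 18*sqrt(2)*s^2 - 51*sqrt(2)*s/2 + 35*s/4 - 35*sqrt(2)/2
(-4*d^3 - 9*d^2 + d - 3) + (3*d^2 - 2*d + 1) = -4*d^3 - 6*d^2 - d - 2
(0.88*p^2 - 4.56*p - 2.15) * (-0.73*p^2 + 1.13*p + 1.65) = -0.6424*p^4 + 4.3232*p^3 - 2.1313*p^2 - 9.9535*p - 3.5475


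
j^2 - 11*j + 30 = (j - 6)*(j - 5)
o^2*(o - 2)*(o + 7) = o^4 + 5*o^3 - 14*o^2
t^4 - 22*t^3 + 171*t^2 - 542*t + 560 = (t - 8)*(t - 7)*(t - 5)*(t - 2)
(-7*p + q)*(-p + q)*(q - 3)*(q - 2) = 7*p^2*q^2 - 35*p^2*q + 42*p^2 - 8*p*q^3 + 40*p*q^2 - 48*p*q + q^4 - 5*q^3 + 6*q^2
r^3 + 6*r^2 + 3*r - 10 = (r - 1)*(r + 2)*(r + 5)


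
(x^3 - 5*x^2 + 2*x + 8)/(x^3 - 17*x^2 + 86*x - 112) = (x^2 - 3*x - 4)/(x^2 - 15*x + 56)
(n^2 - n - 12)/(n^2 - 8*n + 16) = (n + 3)/(n - 4)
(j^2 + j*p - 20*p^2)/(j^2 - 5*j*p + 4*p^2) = (-j - 5*p)/(-j + p)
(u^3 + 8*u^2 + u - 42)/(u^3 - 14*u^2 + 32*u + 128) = (u^3 + 8*u^2 + u - 42)/(u^3 - 14*u^2 + 32*u + 128)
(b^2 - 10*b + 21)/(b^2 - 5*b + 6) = (b - 7)/(b - 2)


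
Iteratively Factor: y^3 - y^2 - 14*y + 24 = (y - 3)*(y^2 + 2*y - 8) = (y - 3)*(y - 2)*(y + 4)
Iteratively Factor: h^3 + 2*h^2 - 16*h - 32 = (h + 2)*(h^2 - 16) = (h + 2)*(h + 4)*(h - 4)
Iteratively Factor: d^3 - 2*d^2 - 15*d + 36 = (d + 4)*(d^2 - 6*d + 9) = (d - 3)*(d + 4)*(d - 3)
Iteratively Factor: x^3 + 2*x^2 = (x)*(x^2 + 2*x) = x^2*(x + 2)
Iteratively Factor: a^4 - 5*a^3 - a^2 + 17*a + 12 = (a - 3)*(a^3 - 2*a^2 - 7*a - 4) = (a - 3)*(a + 1)*(a^2 - 3*a - 4) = (a - 3)*(a + 1)^2*(a - 4)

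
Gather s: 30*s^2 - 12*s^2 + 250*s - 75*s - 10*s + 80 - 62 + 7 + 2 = 18*s^2 + 165*s + 27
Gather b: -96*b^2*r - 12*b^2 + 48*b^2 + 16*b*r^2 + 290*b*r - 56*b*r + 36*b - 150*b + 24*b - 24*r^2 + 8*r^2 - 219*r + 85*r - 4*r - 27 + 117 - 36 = b^2*(36 - 96*r) + b*(16*r^2 + 234*r - 90) - 16*r^2 - 138*r + 54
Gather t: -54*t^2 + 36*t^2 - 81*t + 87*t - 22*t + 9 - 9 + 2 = -18*t^2 - 16*t + 2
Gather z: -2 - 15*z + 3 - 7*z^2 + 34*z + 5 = -7*z^2 + 19*z + 6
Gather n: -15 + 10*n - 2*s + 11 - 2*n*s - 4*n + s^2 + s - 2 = n*(6 - 2*s) + s^2 - s - 6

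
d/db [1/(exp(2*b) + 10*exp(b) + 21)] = 2*(-exp(b) - 5)*exp(b)/(exp(2*b) + 10*exp(b) + 21)^2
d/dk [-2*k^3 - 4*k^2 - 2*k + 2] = -6*k^2 - 8*k - 2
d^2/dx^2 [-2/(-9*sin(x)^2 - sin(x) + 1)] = 2*(-324*sin(x)^4 - 27*sin(x)^3 + 449*sin(x)^2 + 53*sin(x) + 20)/(9*sin(x)^2 + sin(x) - 1)^3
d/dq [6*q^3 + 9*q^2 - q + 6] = 18*q^2 + 18*q - 1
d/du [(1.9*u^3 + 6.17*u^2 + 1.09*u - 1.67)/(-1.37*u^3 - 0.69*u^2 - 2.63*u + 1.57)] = (8.88178419700125e-16*u^5 + 7.1419*u^4 - 7.0074*u^3 - 13.3897*u^2 + 17.0692*u - 2.6808)/(1.8769*u^6 + 1.8906*u^5 + 7.6823*u^4 - 0.672400000000001*u^3 + 4.7503*u^2 - 8.2582*u + 2.4649)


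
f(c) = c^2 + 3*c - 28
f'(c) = 2*c + 3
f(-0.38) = -29.00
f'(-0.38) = 2.24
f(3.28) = -7.40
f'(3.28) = 9.56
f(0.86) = -24.68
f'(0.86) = 4.72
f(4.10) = 1.11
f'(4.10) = 11.20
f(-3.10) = -27.69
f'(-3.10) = -3.20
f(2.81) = -11.67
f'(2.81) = 8.62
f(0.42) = -26.56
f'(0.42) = 3.84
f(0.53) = -26.13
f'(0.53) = 4.06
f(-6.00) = -10.00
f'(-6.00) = -9.00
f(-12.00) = 80.00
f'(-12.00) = -21.00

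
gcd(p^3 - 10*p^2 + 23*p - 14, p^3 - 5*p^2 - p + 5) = p - 1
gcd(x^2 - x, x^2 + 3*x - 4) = x - 1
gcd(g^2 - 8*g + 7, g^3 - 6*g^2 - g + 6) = g - 1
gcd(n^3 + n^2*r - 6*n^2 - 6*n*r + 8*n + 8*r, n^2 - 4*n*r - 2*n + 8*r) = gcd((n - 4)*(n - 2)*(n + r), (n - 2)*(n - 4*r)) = n - 2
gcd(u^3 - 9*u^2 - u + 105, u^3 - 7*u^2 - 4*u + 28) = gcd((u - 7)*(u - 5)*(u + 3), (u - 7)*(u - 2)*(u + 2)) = u - 7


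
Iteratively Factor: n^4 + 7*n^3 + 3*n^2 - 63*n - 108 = (n + 3)*(n^3 + 4*n^2 - 9*n - 36) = (n + 3)*(n + 4)*(n^2 - 9) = (n + 3)^2*(n + 4)*(n - 3)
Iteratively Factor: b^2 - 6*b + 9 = (b - 3)*(b - 3)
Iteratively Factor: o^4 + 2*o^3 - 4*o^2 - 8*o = (o)*(o^3 + 2*o^2 - 4*o - 8) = o*(o + 2)*(o^2 - 4) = o*(o - 2)*(o + 2)*(o + 2)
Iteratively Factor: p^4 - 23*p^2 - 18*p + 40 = (p + 2)*(p^3 - 2*p^2 - 19*p + 20) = (p - 5)*(p + 2)*(p^2 + 3*p - 4) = (p - 5)*(p + 2)*(p + 4)*(p - 1)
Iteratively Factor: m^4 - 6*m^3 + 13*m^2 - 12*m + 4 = (m - 2)*(m^3 - 4*m^2 + 5*m - 2) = (m - 2)^2*(m^2 - 2*m + 1) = (m - 2)^2*(m - 1)*(m - 1)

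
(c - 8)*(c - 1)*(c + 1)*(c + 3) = c^4 - 5*c^3 - 25*c^2 + 5*c + 24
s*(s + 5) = s^2 + 5*s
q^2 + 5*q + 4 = (q + 1)*(q + 4)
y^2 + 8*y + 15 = (y + 3)*(y + 5)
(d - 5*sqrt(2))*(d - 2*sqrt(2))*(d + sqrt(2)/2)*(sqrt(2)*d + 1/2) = sqrt(2)*d^4 - 25*d^3/2 + 39*sqrt(2)*d^2/4 + 53*d/2 + 5*sqrt(2)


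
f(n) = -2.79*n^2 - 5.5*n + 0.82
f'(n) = -5.58*n - 5.5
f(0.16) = -0.13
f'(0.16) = -6.39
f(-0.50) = 2.87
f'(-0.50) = -2.71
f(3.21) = -45.58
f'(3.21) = -23.41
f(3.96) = -64.71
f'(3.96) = -27.60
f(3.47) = -51.86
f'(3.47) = -24.86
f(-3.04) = -8.24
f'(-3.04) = 11.46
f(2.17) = -24.25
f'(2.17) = -17.61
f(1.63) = -15.56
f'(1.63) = -14.60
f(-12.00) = -334.94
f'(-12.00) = 61.46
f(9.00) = -274.67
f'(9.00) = -55.72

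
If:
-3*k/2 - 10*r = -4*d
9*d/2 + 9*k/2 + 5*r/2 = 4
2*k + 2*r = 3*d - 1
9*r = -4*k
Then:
No Solution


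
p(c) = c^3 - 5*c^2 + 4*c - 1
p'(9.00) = 157.00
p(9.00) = 359.00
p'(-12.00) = 556.00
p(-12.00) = -2497.00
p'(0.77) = -1.92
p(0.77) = -0.43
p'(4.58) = 21.13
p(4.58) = 8.51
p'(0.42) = 0.33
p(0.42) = -0.13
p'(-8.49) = 305.14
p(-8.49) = -1007.32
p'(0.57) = -0.73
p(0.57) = -0.16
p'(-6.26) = 184.16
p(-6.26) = -467.29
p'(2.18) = -3.54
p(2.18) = -5.68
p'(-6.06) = 174.77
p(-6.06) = -431.40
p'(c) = 3*c^2 - 10*c + 4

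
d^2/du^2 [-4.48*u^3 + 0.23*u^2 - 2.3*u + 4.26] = 0.46 - 26.88*u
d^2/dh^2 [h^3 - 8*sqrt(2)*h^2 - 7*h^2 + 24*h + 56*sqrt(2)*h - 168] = 6*h - 16*sqrt(2) - 14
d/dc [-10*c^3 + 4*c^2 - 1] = 2*c*(4 - 15*c)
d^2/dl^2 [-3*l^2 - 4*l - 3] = -6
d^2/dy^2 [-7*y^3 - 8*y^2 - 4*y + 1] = -42*y - 16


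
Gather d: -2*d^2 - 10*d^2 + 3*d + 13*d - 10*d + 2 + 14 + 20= -12*d^2 + 6*d + 36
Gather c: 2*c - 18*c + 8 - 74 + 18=-16*c - 48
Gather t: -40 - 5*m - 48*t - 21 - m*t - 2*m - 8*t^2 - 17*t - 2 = -7*m - 8*t^2 + t*(-m - 65) - 63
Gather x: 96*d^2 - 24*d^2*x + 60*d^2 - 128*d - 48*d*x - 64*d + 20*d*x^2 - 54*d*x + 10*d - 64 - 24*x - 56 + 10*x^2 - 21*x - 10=156*d^2 - 182*d + x^2*(20*d + 10) + x*(-24*d^2 - 102*d - 45) - 130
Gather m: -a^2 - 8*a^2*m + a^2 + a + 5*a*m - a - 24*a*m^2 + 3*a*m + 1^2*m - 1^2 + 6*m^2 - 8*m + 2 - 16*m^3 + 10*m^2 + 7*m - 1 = -16*m^3 + m^2*(16 - 24*a) + m*(-8*a^2 + 8*a)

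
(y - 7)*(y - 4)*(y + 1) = y^3 - 10*y^2 + 17*y + 28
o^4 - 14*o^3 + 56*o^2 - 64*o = o*(o - 8)*(o - 4)*(o - 2)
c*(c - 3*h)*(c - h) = c^3 - 4*c^2*h + 3*c*h^2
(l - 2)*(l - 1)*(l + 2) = l^3 - l^2 - 4*l + 4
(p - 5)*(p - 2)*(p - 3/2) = p^3 - 17*p^2/2 + 41*p/2 - 15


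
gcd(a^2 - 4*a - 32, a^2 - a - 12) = 1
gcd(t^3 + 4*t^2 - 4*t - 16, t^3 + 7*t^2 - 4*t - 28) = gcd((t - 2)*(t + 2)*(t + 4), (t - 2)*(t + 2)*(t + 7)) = t^2 - 4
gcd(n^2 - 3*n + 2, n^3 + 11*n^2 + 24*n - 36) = n - 1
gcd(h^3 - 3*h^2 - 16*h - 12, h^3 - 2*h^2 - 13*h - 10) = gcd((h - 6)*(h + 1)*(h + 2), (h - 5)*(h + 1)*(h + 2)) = h^2 + 3*h + 2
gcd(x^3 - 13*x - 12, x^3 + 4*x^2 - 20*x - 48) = x - 4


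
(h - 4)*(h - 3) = h^2 - 7*h + 12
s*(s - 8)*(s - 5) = s^3 - 13*s^2 + 40*s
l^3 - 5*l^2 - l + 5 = (l - 5)*(l - 1)*(l + 1)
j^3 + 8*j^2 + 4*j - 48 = (j - 2)*(j + 4)*(j + 6)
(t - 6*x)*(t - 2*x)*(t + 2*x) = t^3 - 6*t^2*x - 4*t*x^2 + 24*x^3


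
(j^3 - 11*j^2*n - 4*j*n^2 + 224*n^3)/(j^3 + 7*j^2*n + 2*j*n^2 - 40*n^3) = (j^2 - 15*j*n + 56*n^2)/(j^2 + 3*j*n - 10*n^2)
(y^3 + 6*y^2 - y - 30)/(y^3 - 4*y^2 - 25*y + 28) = (y^3 + 6*y^2 - y - 30)/(y^3 - 4*y^2 - 25*y + 28)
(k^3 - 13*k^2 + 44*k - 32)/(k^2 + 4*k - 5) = (k^2 - 12*k + 32)/(k + 5)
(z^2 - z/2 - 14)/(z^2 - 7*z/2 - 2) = (2*z + 7)/(2*z + 1)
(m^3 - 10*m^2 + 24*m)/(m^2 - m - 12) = m*(m - 6)/(m + 3)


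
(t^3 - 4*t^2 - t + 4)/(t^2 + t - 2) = (t^2 - 3*t - 4)/(t + 2)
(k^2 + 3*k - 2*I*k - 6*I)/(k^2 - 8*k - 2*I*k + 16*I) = (k + 3)/(k - 8)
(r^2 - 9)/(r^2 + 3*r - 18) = (r + 3)/(r + 6)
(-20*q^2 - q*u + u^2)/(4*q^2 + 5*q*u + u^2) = (-5*q + u)/(q + u)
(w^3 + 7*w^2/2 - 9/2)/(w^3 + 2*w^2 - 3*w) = (w + 3/2)/w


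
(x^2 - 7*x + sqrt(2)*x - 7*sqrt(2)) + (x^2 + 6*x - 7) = 2*x^2 - x + sqrt(2)*x - 7*sqrt(2) - 7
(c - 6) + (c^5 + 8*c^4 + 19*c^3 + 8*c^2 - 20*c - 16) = c^5 + 8*c^4 + 19*c^3 + 8*c^2 - 19*c - 22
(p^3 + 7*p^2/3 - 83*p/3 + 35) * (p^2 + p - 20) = p^5 + 10*p^4/3 - 136*p^3/3 - 118*p^2/3 + 1765*p/3 - 700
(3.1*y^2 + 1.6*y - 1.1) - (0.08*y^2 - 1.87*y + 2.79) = 3.02*y^2 + 3.47*y - 3.89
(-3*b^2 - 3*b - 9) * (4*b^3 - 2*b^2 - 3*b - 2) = -12*b^5 - 6*b^4 - 21*b^3 + 33*b^2 + 33*b + 18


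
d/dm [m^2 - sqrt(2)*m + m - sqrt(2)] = 2*m - sqrt(2) + 1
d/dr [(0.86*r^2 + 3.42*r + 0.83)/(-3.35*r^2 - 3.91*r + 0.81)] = (8.0944*r^2 + 6.9542*r + 6.0155)/(11.2225*r^4 + 26.197*r^3 + 9.8611*r^2 - 6.3342*r + 0.6561)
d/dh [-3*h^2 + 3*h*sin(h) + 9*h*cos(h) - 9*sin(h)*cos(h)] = -9*h*sin(h) + 3*h*cos(h) - 6*h + 3*sin(h) + 9*cos(h) - 9*cos(2*h)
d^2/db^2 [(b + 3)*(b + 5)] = 2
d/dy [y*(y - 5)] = 2*y - 5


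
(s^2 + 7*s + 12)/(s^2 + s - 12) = (s + 3)/(s - 3)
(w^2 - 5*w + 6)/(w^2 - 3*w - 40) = (-w^2 + 5*w - 6)/(-w^2 + 3*w + 40)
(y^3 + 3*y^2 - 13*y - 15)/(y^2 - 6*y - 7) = (y^2 + 2*y - 15)/(y - 7)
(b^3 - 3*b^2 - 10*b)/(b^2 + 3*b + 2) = b*(b - 5)/(b + 1)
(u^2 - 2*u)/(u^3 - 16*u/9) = 9*(u - 2)/(9*u^2 - 16)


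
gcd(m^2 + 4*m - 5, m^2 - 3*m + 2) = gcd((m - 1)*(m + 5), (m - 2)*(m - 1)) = m - 1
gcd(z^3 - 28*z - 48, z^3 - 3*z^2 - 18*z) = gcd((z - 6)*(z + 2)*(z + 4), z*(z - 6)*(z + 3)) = z - 6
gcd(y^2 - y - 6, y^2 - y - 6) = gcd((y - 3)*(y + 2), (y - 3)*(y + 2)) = y^2 - y - 6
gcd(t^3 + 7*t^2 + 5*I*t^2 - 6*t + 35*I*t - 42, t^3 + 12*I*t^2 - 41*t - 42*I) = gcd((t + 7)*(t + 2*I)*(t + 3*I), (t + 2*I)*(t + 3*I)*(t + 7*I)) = t^2 + 5*I*t - 6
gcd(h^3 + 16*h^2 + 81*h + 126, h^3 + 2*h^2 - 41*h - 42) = h + 7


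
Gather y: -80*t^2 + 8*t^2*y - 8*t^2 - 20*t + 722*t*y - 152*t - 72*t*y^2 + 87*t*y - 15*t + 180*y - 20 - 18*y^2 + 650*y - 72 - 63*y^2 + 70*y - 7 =-88*t^2 - 187*t + y^2*(-72*t - 81) + y*(8*t^2 + 809*t + 900) - 99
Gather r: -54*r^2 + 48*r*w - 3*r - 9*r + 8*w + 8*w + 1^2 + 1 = -54*r^2 + r*(48*w - 12) + 16*w + 2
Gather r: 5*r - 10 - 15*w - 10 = 5*r - 15*w - 20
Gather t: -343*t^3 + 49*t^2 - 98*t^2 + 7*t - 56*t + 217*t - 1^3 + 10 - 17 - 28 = -343*t^3 - 49*t^2 + 168*t - 36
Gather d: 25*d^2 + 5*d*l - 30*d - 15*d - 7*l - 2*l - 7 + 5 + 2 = 25*d^2 + d*(5*l - 45) - 9*l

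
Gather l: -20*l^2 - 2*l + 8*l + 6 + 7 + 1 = -20*l^2 + 6*l + 14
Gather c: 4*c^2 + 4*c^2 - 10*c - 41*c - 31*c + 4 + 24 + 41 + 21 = 8*c^2 - 82*c + 90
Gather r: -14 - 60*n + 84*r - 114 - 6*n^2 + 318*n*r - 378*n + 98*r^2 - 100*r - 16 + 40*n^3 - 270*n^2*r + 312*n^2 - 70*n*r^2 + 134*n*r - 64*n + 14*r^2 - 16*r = 40*n^3 + 306*n^2 - 502*n + r^2*(112 - 70*n) + r*(-270*n^2 + 452*n - 32) - 144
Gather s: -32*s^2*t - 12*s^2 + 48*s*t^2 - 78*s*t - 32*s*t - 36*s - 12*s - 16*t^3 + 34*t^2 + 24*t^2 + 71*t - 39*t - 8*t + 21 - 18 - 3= s^2*(-32*t - 12) + s*(48*t^2 - 110*t - 48) - 16*t^3 + 58*t^2 + 24*t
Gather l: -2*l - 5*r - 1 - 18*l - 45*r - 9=-20*l - 50*r - 10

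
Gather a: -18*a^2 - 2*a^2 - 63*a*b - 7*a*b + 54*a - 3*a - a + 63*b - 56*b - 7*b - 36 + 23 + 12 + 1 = -20*a^2 + a*(50 - 70*b)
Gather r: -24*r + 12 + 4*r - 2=10 - 20*r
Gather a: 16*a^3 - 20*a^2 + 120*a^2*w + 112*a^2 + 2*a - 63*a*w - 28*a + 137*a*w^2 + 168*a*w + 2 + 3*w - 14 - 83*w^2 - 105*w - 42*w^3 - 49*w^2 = 16*a^3 + a^2*(120*w + 92) + a*(137*w^2 + 105*w - 26) - 42*w^3 - 132*w^2 - 102*w - 12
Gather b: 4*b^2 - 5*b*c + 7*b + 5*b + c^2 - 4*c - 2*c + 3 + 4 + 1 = 4*b^2 + b*(12 - 5*c) + c^2 - 6*c + 8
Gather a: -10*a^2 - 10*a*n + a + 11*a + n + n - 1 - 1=-10*a^2 + a*(12 - 10*n) + 2*n - 2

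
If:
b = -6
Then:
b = -6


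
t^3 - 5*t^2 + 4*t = t*(t - 4)*(t - 1)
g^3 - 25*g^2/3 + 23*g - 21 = (g - 3)^2*(g - 7/3)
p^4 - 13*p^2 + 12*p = p*(p - 3)*(p - 1)*(p + 4)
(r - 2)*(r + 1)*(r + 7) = r^3 + 6*r^2 - 9*r - 14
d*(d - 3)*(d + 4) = d^3 + d^2 - 12*d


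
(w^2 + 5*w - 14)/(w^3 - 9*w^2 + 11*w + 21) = (w^2 + 5*w - 14)/(w^3 - 9*w^2 + 11*w + 21)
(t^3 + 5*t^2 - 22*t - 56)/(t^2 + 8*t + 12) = (t^2 + 3*t - 28)/(t + 6)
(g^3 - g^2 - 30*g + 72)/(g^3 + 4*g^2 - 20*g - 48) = (g - 3)/(g + 2)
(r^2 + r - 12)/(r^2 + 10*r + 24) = (r - 3)/(r + 6)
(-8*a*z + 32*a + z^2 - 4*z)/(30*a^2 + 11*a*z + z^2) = (-8*a*z + 32*a + z^2 - 4*z)/(30*a^2 + 11*a*z + z^2)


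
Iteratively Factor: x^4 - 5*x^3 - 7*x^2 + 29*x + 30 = (x - 5)*(x^3 - 7*x - 6) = (x - 5)*(x + 2)*(x^2 - 2*x - 3) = (x - 5)*(x + 1)*(x + 2)*(x - 3)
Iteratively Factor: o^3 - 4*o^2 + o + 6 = (o + 1)*(o^2 - 5*o + 6) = (o - 2)*(o + 1)*(o - 3)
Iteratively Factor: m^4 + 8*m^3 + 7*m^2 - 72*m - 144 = (m + 3)*(m^3 + 5*m^2 - 8*m - 48) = (m - 3)*(m + 3)*(m^2 + 8*m + 16) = (m - 3)*(m + 3)*(m + 4)*(m + 4)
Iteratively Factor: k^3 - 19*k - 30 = (k + 3)*(k^2 - 3*k - 10) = (k - 5)*(k + 3)*(k + 2)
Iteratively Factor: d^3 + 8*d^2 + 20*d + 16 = (d + 2)*(d^2 + 6*d + 8) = (d + 2)^2*(d + 4)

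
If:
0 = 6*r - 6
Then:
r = 1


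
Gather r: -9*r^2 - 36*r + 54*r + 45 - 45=-9*r^2 + 18*r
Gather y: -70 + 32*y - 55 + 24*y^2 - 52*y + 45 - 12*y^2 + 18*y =12*y^2 - 2*y - 80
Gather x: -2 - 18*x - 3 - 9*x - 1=-27*x - 6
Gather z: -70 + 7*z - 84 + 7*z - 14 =14*z - 168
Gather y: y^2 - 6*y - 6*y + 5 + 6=y^2 - 12*y + 11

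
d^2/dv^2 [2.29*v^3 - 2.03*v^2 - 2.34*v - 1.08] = 13.74*v - 4.06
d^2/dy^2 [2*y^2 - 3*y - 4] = 4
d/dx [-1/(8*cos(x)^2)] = -sin(x)/(4*cos(x)^3)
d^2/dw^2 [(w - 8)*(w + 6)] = 2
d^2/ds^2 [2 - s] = 0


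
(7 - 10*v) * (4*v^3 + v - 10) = -40*v^4 + 28*v^3 - 10*v^2 + 107*v - 70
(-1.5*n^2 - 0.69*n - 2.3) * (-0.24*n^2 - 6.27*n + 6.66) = 0.36*n^4 + 9.5706*n^3 - 5.1117*n^2 + 9.8256*n - 15.318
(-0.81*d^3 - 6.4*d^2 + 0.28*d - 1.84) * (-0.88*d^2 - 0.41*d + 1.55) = 0.7128*d^5 + 5.9641*d^4 + 1.1221*d^3 - 8.4156*d^2 + 1.1884*d - 2.852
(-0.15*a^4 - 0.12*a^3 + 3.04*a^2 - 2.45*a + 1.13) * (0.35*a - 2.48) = -0.0525*a^5 + 0.33*a^4 + 1.3616*a^3 - 8.3967*a^2 + 6.4715*a - 2.8024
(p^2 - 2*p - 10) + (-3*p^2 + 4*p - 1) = -2*p^2 + 2*p - 11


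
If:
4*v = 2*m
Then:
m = 2*v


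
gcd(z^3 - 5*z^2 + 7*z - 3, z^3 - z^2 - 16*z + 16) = z - 1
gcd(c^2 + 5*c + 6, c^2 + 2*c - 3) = c + 3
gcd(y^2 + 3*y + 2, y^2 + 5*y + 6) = y + 2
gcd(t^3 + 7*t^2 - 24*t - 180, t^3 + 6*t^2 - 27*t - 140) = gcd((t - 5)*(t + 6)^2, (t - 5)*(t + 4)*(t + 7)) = t - 5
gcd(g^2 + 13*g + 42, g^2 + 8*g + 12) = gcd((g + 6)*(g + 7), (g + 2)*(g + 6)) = g + 6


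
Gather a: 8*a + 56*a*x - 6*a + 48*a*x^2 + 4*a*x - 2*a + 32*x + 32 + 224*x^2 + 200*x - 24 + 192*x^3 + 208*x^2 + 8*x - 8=a*(48*x^2 + 60*x) + 192*x^3 + 432*x^2 + 240*x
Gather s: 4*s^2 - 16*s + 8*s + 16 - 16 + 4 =4*s^2 - 8*s + 4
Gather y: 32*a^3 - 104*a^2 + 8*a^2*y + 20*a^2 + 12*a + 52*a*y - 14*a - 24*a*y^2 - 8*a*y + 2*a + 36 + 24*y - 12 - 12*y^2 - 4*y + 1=32*a^3 - 84*a^2 + y^2*(-24*a - 12) + y*(8*a^2 + 44*a + 20) + 25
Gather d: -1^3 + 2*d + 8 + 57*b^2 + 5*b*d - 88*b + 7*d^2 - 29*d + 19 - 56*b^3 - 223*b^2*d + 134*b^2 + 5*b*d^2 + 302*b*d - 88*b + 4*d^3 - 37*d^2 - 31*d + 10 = -56*b^3 + 191*b^2 - 176*b + 4*d^3 + d^2*(5*b - 30) + d*(-223*b^2 + 307*b - 58) + 36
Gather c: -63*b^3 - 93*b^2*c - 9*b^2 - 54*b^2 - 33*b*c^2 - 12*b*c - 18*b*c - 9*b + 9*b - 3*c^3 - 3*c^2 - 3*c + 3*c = -63*b^3 - 63*b^2 - 3*c^3 + c^2*(-33*b - 3) + c*(-93*b^2 - 30*b)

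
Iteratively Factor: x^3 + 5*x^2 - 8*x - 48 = (x + 4)*(x^2 + x - 12) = (x + 4)^2*(x - 3)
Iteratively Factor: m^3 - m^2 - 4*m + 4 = (m - 1)*(m^2 - 4) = (m - 2)*(m - 1)*(m + 2)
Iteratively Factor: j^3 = (j)*(j^2) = j^2*(j)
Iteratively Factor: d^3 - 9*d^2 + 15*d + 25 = (d - 5)*(d^2 - 4*d - 5) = (d - 5)^2*(d + 1)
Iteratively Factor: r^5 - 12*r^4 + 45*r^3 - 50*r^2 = (r - 5)*(r^4 - 7*r^3 + 10*r^2) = (r - 5)^2*(r^3 - 2*r^2) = r*(r - 5)^2*(r^2 - 2*r) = r^2*(r - 5)^2*(r - 2)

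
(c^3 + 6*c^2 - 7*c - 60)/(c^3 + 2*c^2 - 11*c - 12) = (c + 5)/(c + 1)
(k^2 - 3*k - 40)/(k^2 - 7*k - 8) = (k + 5)/(k + 1)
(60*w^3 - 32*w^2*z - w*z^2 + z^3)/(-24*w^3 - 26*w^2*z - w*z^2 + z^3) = (-60*w^3 + 32*w^2*z + w*z^2 - z^3)/(24*w^3 + 26*w^2*z + w*z^2 - z^3)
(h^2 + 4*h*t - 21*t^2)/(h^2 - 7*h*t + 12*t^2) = (-h - 7*t)/(-h + 4*t)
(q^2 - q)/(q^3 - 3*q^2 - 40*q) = (1 - q)/(-q^2 + 3*q + 40)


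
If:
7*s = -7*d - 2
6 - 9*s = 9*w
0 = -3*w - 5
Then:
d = -55/21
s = 7/3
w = -5/3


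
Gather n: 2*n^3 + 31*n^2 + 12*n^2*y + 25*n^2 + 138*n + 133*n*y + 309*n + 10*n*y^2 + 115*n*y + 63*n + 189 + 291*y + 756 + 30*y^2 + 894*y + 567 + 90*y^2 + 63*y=2*n^3 + n^2*(12*y + 56) + n*(10*y^2 + 248*y + 510) + 120*y^2 + 1248*y + 1512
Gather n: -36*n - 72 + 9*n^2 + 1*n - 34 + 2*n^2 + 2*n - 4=11*n^2 - 33*n - 110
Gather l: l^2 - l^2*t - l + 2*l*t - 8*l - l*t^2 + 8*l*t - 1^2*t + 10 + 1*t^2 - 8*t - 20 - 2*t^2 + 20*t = l^2*(1 - t) + l*(-t^2 + 10*t - 9) - t^2 + 11*t - 10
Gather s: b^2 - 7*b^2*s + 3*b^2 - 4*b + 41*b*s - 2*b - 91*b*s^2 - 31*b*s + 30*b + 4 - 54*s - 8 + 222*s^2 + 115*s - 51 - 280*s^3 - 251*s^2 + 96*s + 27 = 4*b^2 + 24*b - 280*s^3 + s^2*(-91*b - 29) + s*(-7*b^2 + 10*b + 157) - 28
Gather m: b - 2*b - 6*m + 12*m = -b + 6*m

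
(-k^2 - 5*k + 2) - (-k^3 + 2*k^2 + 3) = k^3 - 3*k^2 - 5*k - 1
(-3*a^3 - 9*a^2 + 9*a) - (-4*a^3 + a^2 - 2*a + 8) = a^3 - 10*a^2 + 11*a - 8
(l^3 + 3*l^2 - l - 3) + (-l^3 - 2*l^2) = l^2 - l - 3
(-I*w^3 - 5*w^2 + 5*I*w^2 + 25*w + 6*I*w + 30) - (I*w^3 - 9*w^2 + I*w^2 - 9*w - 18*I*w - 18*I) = -2*I*w^3 + 4*w^2 + 4*I*w^2 + 34*w + 24*I*w + 30 + 18*I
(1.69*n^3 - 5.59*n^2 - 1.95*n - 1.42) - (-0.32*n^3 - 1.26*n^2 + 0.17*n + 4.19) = 2.01*n^3 - 4.33*n^2 - 2.12*n - 5.61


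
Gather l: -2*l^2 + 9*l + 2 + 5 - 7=-2*l^2 + 9*l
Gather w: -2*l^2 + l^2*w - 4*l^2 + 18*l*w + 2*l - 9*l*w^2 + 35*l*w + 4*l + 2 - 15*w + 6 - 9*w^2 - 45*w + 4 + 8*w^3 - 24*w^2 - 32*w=-6*l^2 + 6*l + 8*w^3 + w^2*(-9*l - 33) + w*(l^2 + 53*l - 92) + 12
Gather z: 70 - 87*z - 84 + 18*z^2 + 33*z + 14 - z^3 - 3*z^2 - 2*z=-z^3 + 15*z^2 - 56*z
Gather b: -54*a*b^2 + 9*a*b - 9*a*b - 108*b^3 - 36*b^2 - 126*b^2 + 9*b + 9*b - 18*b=-108*b^3 + b^2*(-54*a - 162)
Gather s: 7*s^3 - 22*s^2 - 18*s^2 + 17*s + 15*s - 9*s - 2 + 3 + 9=7*s^3 - 40*s^2 + 23*s + 10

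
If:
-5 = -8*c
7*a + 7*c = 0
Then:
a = -5/8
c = 5/8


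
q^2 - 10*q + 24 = (q - 6)*(q - 4)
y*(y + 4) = y^2 + 4*y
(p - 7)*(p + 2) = p^2 - 5*p - 14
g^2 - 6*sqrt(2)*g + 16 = (g - 4*sqrt(2))*(g - 2*sqrt(2))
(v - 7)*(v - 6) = v^2 - 13*v + 42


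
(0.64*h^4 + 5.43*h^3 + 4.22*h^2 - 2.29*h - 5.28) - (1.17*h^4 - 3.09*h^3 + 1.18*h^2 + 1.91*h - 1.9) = -0.53*h^4 + 8.52*h^3 + 3.04*h^2 - 4.2*h - 3.38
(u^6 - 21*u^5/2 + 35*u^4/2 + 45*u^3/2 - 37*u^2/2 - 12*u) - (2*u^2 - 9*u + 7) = u^6 - 21*u^5/2 + 35*u^4/2 + 45*u^3/2 - 41*u^2/2 - 3*u - 7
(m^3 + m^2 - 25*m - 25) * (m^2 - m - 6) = m^5 - 32*m^3 - 6*m^2 + 175*m + 150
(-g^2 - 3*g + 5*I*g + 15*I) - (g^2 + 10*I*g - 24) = -2*g^2 - 3*g - 5*I*g + 24 + 15*I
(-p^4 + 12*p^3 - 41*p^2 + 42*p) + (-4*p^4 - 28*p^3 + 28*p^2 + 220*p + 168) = -5*p^4 - 16*p^3 - 13*p^2 + 262*p + 168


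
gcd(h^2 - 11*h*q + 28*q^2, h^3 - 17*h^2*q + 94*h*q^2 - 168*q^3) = h^2 - 11*h*q + 28*q^2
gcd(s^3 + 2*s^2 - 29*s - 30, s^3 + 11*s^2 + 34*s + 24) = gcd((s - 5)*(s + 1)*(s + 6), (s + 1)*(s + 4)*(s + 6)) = s^2 + 7*s + 6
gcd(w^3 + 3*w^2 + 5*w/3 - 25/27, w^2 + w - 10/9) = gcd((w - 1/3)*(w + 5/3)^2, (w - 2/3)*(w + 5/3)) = w + 5/3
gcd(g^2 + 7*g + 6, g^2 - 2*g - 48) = g + 6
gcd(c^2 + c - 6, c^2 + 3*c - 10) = c - 2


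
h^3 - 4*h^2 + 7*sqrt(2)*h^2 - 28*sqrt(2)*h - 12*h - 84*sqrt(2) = (h - 6)*(h + 2)*(h + 7*sqrt(2))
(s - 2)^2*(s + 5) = s^3 + s^2 - 16*s + 20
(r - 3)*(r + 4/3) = r^2 - 5*r/3 - 4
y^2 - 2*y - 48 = (y - 8)*(y + 6)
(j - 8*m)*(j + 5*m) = j^2 - 3*j*m - 40*m^2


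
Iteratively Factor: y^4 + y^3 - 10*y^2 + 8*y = (y)*(y^3 + y^2 - 10*y + 8) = y*(y + 4)*(y^2 - 3*y + 2) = y*(y - 2)*(y + 4)*(y - 1)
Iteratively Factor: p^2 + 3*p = (p + 3)*(p)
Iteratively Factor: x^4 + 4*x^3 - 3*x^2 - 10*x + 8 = (x - 1)*(x^3 + 5*x^2 + 2*x - 8) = (x - 1)*(x + 4)*(x^2 + x - 2) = (x - 1)*(x + 2)*(x + 4)*(x - 1)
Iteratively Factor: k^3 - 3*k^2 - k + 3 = (k - 1)*(k^2 - 2*k - 3) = (k - 1)*(k + 1)*(k - 3)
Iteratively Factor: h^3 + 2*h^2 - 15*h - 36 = (h + 3)*(h^2 - h - 12) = (h - 4)*(h + 3)*(h + 3)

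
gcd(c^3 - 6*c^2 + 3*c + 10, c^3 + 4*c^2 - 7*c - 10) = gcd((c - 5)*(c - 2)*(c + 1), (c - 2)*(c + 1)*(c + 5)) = c^2 - c - 2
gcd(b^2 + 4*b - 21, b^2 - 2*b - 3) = b - 3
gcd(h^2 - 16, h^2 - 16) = h^2 - 16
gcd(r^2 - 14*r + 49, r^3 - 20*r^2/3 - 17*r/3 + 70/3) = r - 7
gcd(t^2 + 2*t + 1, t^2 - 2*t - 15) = 1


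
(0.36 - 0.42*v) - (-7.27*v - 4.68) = 6.85*v + 5.04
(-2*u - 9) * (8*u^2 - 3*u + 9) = -16*u^3 - 66*u^2 + 9*u - 81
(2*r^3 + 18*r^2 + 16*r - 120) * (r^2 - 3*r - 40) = 2*r^5 + 12*r^4 - 118*r^3 - 888*r^2 - 280*r + 4800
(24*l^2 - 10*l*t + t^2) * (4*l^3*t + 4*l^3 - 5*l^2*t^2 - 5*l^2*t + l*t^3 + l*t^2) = 96*l^5*t + 96*l^5 - 160*l^4*t^2 - 160*l^4*t + 78*l^3*t^3 + 78*l^3*t^2 - 15*l^2*t^4 - 15*l^2*t^3 + l*t^5 + l*t^4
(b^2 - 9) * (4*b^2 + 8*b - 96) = 4*b^4 + 8*b^3 - 132*b^2 - 72*b + 864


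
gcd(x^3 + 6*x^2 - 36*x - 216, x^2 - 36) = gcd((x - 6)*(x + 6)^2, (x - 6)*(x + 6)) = x^2 - 36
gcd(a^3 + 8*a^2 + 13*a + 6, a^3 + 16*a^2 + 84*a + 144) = a + 6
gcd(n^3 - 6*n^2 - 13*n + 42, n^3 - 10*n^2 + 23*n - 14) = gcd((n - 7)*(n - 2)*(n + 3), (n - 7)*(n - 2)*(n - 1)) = n^2 - 9*n + 14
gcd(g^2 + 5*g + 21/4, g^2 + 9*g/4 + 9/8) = g + 3/2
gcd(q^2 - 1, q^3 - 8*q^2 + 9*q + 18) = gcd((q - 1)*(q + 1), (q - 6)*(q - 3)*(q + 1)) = q + 1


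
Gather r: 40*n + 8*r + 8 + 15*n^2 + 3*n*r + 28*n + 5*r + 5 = 15*n^2 + 68*n + r*(3*n + 13) + 13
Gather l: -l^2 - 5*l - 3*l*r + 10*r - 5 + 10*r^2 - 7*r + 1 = -l^2 + l*(-3*r - 5) + 10*r^2 + 3*r - 4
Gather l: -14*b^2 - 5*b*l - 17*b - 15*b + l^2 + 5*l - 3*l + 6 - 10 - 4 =-14*b^2 - 32*b + l^2 + l*(2 - 5*b) - 8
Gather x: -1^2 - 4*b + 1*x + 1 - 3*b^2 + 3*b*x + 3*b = -3*b^2 - b + x*(3*b + 1)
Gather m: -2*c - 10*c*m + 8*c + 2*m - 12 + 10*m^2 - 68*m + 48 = 6*c + 10*m^2 + m*(-10*c - 66) + 36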